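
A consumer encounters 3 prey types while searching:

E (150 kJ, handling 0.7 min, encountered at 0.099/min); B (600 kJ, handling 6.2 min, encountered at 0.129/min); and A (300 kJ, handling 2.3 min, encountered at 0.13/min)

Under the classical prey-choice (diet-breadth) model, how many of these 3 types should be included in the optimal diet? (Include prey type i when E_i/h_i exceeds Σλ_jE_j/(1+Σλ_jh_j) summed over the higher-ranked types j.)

E/h in descending order: E 214, A 130, B 96.8 kJ/min. The optimal diet is the largest prefix of this list for which every included type satisfies E_i/h_i > R on the types above it.
Rate on top 1: 13.89. A: 130 > 13.89 → include.
Rate on top 2: 39.36. B: 96.8 > 39.36 → include.
Optimal diet: E, A, B — 3 of 3 types.

3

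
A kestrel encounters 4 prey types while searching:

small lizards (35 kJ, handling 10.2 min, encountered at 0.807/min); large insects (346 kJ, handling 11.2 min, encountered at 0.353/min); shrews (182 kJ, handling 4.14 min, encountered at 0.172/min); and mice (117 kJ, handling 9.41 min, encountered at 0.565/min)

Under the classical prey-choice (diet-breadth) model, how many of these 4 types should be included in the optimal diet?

Profitabilities (E/h, kJ/min): shrews 44, large insects 30.9, mice 12.4, small lizards 3.43. Add prey in this order while the next type's profitability exceeds the intake rate on those already taken.
Rate on top 1: 18.28. large insects: 30.9 > 18.28 → include.
Rate on top 2: 27.08. mice: 12.4 < 27.08 → exclude; stop.
Optimal diet: shrews, large insects — 2 of 4 types.

2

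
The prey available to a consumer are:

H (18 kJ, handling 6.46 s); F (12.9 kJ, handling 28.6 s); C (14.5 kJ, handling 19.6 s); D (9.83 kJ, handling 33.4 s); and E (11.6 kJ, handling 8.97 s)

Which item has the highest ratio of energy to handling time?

H

Profitability E/h (kJ/s): H = 18/6.46 = 2.79, F = 12.9/28.6 = 0.451, C = 14.5/19.6 = 0.74, D = 9.83/33.4 = 0.294, E = 11.6/8.97 = 1.29.
Ranked: H > E > C > F > D.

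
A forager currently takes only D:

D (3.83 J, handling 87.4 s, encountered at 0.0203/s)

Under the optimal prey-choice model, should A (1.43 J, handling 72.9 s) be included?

No

Intake rate on the current diet: R = (0.0203×3.83) / (1 + 0.0203×87.4) = 0.07775/2.774 = 0.02803 J/s.
Profitability of A: 1.43/72.9 = 0.01962 J/s.
0.01962 < 0.02803, so adding A would lower the average — exclude it.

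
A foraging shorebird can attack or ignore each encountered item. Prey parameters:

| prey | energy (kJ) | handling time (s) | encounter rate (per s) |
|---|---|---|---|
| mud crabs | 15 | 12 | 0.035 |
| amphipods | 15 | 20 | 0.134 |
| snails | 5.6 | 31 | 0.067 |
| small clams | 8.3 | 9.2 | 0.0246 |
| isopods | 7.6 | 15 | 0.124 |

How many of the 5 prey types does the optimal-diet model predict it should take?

Profitabilities (E/h, kJ/s): mud crabs 1.25, small clams 0.902, amphipods 0.75, isopods 0.507, snails 0.181. Add prey in this order while the next type's profitability exceeds the intake rate on those already taken.
Rate on top 1: 0.3697. small clams: 0.902 > 0.3697 → include.
Rate on top 2: 0.4429. amphipods: 0.75 > 0.4429 → include.
Rate on top 3: 0.6331. isopods: 0.507 < 0.6331 → exclude; stop.
Optimal diet: mud crabs, small clams, amphipods — 3 of 5 types.

3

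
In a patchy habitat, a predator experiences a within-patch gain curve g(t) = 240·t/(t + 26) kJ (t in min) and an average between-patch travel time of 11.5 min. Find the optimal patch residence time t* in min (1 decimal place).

17.3 min

By the marginal value theorem, leave when the instantaneous gain rate g'(t) equals the habitat-wide average g(t)/(T + t).
g'(t) = 240·26/(t + 26)². Setting 240·26/(t+26)² = 240t/[(t+26)(11.5+t)] gives 26(11.5+t) = t(t+26), so t² = 26×11.5 = 299.
t* = √299 = 17.29 min.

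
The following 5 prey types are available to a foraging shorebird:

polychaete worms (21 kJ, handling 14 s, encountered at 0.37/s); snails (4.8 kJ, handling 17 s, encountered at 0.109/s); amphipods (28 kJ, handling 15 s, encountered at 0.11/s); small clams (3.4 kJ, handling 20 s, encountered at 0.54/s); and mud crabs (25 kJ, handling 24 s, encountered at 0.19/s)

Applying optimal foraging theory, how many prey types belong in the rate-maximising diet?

2

Rank by E/h (kJ/s): amphipods 1.87, polychaete worms 1.5, mud crabs 1.04, snails 0.282, small clams 0.17. Include each in turn until the next type's E/h falls below the running intake rate.
Rate on top 1: 1.162. polychaete worms: 1.5 > 1.162 → include.
Rate on top 2: 1.386. mud crabs: 1.04 < 1.386 → exclude; stop.
Optimal diet: amphipods, polychaete worms — 2 of 5 types.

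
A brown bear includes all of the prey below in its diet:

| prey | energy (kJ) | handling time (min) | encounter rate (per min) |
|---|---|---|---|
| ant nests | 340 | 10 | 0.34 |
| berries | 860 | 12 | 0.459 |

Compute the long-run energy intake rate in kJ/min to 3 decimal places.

51.508 kJ/min

Energy encountered per unit search time: 0.34×340 + 0.459×860 = 510.3 kJ/min.
Handling time per unit search time: 0.34×10 + 0.459×12 = 8.908.
Rate = 510.3/(1 + 8.908) = 51.51 kJ/min.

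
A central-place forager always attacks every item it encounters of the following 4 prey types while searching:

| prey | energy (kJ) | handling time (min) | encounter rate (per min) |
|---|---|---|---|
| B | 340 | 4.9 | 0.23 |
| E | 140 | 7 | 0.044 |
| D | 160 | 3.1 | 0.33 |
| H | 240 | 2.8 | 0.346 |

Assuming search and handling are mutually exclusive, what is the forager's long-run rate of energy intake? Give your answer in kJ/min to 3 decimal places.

49.742 kJ/min

Energy encountered per unit search time: 0.23×340 + 0.044×140 + 0.33×160 + 0.346×240 = 220.2 kJ/min.
Handling time per unit search time: 0.23×4.9 + 0.044×7 + 0.33×3.1 + 0.346×2.8 = 3.427.
Rate = 220.2/(1 + 3.427) = 49.74 kJ/min.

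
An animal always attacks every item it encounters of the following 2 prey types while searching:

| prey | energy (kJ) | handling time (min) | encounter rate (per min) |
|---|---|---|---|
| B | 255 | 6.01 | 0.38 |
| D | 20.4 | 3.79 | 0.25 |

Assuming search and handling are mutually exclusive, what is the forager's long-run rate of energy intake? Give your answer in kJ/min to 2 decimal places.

R = (0.38×255 + 0.25×20.4) / (1 + 0.38×6.01 + 0.25×3.79) = 102/4.231 = 24.11 kJ/min.

24.11 kJ/min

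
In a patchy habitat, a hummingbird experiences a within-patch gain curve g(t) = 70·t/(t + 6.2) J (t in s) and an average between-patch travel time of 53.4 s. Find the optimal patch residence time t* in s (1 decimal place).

18.2 s

Maximise g(t)/(T+t): set derivative to zero → g'(t)(T+t) = g(t).
g'(t) = 70·6.2/(t + 6.2)². Setting 70·6.2/(t+6.2)² = 70t/[(t+6.2)(53.4+t)] gives 6.2(53.4+t) = t(t+6.2), so t² = 6.2×53.4 = 331.1.
t* = √331.1 = 18.2 s.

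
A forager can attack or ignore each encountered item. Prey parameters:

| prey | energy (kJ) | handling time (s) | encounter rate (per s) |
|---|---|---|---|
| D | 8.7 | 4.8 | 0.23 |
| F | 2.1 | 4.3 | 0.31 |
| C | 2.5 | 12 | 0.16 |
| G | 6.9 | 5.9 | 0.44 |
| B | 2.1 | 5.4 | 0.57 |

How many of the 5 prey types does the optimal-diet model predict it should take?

2

Profitabilities (E/h, kJ/s): D 1.81, G 1.17, F 0.488, B 0.389, C 0.208. Add prey in this order while the next type's profitability exceeds the intake rate on those already taken.
Rate on top 1: 0.951. G: 1.17 > 0.951 → include.
Rate on top 2: 1.072. F: 0.488 < 1.072 → exclude; stop.
Optimal diet: D, G — 2 of 5 types.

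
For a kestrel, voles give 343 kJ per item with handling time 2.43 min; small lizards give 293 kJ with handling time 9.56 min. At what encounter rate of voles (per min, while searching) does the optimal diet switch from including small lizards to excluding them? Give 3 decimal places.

At the threshold, the rate on voles alone equals the profitability of small lizards: λ·343/(1 + λ·2.43) = 293/9.56 = 30.65.
Rearranging, λ(343 − 30.65×2.43) = 30.65, so λ = 30.65/268.5 = 0.1141 per min.

0.114 per min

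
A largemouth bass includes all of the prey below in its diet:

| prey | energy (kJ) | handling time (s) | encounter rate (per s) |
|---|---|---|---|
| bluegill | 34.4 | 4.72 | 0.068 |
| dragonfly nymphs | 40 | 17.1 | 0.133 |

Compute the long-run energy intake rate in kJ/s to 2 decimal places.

2.13 kJ/s

R = (0.068×34.4 + 0.133×40) / (1 + 0.068×4.72 + 0.133×17.1) = 7.659/3.595 = 2.13 kJ/s.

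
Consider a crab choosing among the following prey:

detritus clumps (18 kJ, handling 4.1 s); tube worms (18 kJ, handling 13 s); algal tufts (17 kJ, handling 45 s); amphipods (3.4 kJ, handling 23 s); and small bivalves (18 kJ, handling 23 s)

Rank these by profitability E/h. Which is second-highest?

tube worms

In descending order of E/h:
detritus clumps: 18/4.1 = 4.39 kJ/s
tube worms: 18/13 = 1.38 kJ/s
small bivalves: 18/23 = 0.783 kJ/s
algal tufts: 17/45 = 0.378 kJ/s
amphipods: 3.4/23 = 0.148 kJ/s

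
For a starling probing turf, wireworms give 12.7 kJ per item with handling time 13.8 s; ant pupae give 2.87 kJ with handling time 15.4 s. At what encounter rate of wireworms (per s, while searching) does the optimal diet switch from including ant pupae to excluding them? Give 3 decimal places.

Drop ant pupae once their profitability E₂/h₂ falls below the rate achievable on wireworms alone: E₂/h₂ = λE₁/(1 + λh₁).
Solve for λ: λE₁h₂ = E₂(1 + λh₁) → λ(E₁h₂ − E₂h₁) = E₂ → λ = E₂/(E₁h₂ − E₂h₁).
λ = 2.87/(12.7×15.4 − 2.87×13.8) = 2.87/156 = 0.0184 per s.

0.018 per s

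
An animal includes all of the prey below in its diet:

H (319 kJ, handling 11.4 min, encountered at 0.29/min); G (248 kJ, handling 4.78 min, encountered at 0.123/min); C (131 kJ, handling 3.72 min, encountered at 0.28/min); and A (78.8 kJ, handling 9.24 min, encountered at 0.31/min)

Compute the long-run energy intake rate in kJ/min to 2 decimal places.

Energy encountered per unit search time: 0.29×319 + 0.123×248 + 0.28×131 + 0.31×78.8 = 184.1 kJ/min.
Handling time per unit search time: 0.29×11.4 + 0.123×4.78 + 0.28×3.72 + 0.31×9.24 = 7.8.
Rate = 184.1/(1 + 7.8) = 20.92 kJ/min.

20.92 kJ/min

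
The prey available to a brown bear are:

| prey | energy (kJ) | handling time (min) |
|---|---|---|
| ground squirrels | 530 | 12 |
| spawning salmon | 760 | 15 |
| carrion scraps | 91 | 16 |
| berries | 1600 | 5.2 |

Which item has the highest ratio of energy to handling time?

In descending order of E/h:
berries: 1600/5.2 = 308 kJ/min
spawning salmon: 760/15 = 50.7 kJ/min
ground squirrels: 530/12 = 44.2 kJ/min
carrion scraps: 91/16 = 5.69 kJ/min

berries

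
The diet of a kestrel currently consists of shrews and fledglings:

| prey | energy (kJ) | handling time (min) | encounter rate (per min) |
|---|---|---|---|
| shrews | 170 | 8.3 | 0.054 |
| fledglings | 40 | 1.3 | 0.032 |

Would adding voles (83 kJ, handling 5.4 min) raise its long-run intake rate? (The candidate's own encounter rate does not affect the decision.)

On shrews and fledglings alone, R = ΣλE/(1+Σλh) = 10.46/1.49 = 7.021 kJ/min.
Profitability of voles: 83/5.4 = 15.37 kJ/min.
15.37 > 7.021, so adding voles raises the average — include it.

Yes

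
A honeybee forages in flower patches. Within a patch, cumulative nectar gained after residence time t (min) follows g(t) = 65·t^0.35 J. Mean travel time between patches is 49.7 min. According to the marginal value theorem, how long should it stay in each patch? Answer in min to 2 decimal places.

26.76 min

By the marginal value theorem, leave when the instantaneous gain rate g'(t) equals the habitat-wide average g(t)/(T + t).
g'(t) = 0.35·65·t^-0.65. Setting 0.35·65·t^-0.65 = 65·t^0.35/(49.7+t) gives 0.35(49.7+t) = t, so 0.65·t = 0.35×49.7.
t* = 0.35×49.7/0.65 = 26.76 min.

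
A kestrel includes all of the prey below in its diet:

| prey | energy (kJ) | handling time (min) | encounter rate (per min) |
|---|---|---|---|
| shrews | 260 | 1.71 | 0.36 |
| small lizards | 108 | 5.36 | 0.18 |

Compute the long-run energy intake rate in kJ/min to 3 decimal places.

43.807 kJ/min

Energy encountered per unit search time: 0.36×260 + 0.18×108 = 113 kJ/min.
Handling time per unit search time: 0.36×1.71 + 0.18×5.36 = 1.58.
Rate = 113/(1 + 1.58) = 43.81 kJ/min.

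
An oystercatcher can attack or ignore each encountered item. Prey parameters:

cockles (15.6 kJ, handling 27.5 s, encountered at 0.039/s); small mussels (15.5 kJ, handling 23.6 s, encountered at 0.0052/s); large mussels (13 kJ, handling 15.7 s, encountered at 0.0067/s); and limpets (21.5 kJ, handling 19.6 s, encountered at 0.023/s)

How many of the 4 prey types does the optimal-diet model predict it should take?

4

Rank by E/h (kJ/s): limpets 1.1, large mussels 0.828, small mussels 0.657, cockles 0.567. Include each in turn until the next type's E/h falls below the running intake rate.
Rate on top 1: 0.3408. large mussels: 0.828 > 0.3408 → include.
Rate on top 2: 0.3738. small mussels: 0.657 > 0.3738 → include.
Rate on top 3: 0.3945. cockles: 0.567 > 0.3945 → include.
Optimal diet: limpets, large mussels, small mussels, cockles — 4 of 4 types.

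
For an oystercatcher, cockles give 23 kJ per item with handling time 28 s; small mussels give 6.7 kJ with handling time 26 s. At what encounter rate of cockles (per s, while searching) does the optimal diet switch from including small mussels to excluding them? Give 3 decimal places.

0.016 per s

The zero-one rule: include small mussels iff E₂/h₂ > λE₁/(1+λh₁). Equality gives the switch point.
λE₁h₂ = E₂ + λE₂h₁ ⇒ λ = E₂/(E₁h₂ − E₂h₁) = 6.7/(598 − 187.6) = 0.01633 per s.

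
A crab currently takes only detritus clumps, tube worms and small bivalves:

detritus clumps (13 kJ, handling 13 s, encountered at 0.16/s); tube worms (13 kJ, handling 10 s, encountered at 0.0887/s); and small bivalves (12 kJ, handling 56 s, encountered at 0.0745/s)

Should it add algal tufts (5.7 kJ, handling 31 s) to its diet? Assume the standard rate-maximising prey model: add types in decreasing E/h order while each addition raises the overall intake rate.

No

Current rate: (0.16×13 + 0.0887×13 + 0.0745×12)/(1 + 0.16×13 + 0.0887×10 + 0.0745×56) = 0.5071 kJ/s.
Profitability of algal tufts: 5.7/31 = 0.1839 kJ/s.
0.1839 < 0.5071, so adding algal tufts would lower the average — exclude it.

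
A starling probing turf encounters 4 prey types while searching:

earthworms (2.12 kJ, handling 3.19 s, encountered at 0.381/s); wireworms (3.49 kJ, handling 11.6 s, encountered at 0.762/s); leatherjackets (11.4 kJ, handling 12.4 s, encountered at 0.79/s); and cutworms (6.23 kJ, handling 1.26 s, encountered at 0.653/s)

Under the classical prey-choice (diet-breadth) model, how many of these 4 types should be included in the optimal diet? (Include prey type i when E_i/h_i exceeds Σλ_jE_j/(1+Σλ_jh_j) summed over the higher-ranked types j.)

E/h in descending order: cutworms 4.94, leatherjackets 0.919, earthworms 0.665, wireworms 0.301 kJ/s. The optimal diet is the largest prefix of this list for which every included type satisfies E_i/h_i > R on the types above it.
Rate on top 1: 2.232. leatherjackets: 0.919 < 2.232 → exclude; stop.
Optimal diet: cutworms — 1 of 4 types.

1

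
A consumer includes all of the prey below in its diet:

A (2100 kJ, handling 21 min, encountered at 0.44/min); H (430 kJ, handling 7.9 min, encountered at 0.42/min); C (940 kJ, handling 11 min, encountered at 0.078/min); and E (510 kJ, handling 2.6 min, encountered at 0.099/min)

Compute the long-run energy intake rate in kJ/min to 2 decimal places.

R = Σλ_iE_i / (1 + Σλ_ih_i)
Numerator: 0.44×2100 + 0.42×430 + 0.078×940 + 0.099×510 = 1228
Denominator: 1 + 0.44×21 + 0.42×7.9 + 0.078×11 + 0.099×2.6 = 14.67
R = 1228/14.67 = 83.72 kJ/min

83.72 kJ/min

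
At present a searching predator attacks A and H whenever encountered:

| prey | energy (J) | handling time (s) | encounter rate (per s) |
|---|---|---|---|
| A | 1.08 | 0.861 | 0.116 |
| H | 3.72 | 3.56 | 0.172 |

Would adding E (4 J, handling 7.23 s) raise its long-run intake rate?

Yes

Current rate: (0.116×1.08 + 0.172×3.72)/(1 + 0.116×0.861 + 0.172×3.56) = 0.4469 J/s.
E: E/h = 4/7.23 = 0.5533 J/s.
Since 0.5533 > R, including E increases the long-run rate.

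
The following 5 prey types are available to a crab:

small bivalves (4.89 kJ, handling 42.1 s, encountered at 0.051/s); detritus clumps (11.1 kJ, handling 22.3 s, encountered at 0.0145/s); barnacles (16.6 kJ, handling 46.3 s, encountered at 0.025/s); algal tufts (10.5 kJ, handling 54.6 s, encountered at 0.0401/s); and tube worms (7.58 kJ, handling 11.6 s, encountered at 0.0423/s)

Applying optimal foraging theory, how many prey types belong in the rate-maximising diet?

E/h in descending order: tube worms 0.653, detritus clumps 0.498, barnacles 0.359, algal tufts 0.192, small bivalves 0.116 kJ/s. The optimal diet is the largest prefix of this list for which every included type satisfies E_i/h_i > R on the types above it.
Rate on top 1: 0.2151. detritus clumps: 0.498 > 0.2151 → include.
Rate on top 2: 0.2655. barnacles: 0.359 > 0.2655 → include.
Rate on top 3: 0.3017. algal tufts: 0.192 < 0.3017 → exclude; stop.
Optimal diet: tube worms, detritus clumps, barnacles — 3 of 5 types.

3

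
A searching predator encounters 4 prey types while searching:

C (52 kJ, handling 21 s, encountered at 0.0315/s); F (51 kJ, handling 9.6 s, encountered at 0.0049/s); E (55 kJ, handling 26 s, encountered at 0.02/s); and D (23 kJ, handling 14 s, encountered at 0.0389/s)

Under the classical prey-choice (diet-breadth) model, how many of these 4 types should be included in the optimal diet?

E/h in descending order: F 5.31, C 2.48, E 2.12, D 1.64 kJ/s. The optimal diet is the largest prefix of this list for which every included type satisfies E_i/h_i > R on the types above it.
Rate on top 1: 0.2387. C: 2.48 > 0.2387 → include.
Rate on top 2: 1.105. E: 2.12 > 1.105 → include.
Rate on top 3: 1.341. D: 1.64 > 1.341 → include.
Optimal diet: F, C, E, D — 4 of 4 types.

4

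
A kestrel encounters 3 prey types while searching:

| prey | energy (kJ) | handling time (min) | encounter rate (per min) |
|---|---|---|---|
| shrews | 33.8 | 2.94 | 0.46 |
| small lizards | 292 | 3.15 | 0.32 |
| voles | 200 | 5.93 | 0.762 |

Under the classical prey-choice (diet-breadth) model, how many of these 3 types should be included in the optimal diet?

E/h in descending order: small lizards 92.7, voles 33.7, shrews 11.5 kJ/min. The optimal diet is the largest prefix of this list for which every included type satisfies E_i/h_i > R on the types above it.
Rate on top 1: 46.53. voles: 33.7 < 46.53 → exclude; stop.
Optimal diet: small lizards — 1 of 3 types.

1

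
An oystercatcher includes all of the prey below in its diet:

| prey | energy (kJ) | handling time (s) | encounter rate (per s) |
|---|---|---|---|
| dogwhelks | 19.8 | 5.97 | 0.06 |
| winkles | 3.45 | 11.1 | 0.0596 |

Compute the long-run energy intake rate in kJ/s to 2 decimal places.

0.69 kJ/s

R = (0.06×19.8 + 0.0596×3.45) / (1 + 0.06×5.97 + 0.0596×11.1) = 1.394/2.02 = 0.69 kJ/s.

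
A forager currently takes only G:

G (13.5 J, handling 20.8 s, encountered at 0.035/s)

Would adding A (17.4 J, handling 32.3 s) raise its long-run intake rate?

Yes

On G alone, R = ΣλE/(1+Σλh) = 0.4725/1.728 = 0.2734 J/s.
A: E/h = 17.4/32.3 = 0.5387 J/s.
Since 0.5387 > R, including A increases the long-run rate.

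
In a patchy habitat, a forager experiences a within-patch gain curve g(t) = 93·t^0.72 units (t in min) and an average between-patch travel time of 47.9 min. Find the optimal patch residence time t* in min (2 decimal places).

123.17 min

Maximise g(t)/(T+t): set derivative to zero → g'(t)(T+t) = g(t).
g'(t) = 0.72·93·t^-0.28. Setting 0.72·93·t^-0.28 = 93·t^0.72/(47.9+t) gives 0.72(47.9+t) = t, so 0.28·t = 0.72×47.9.
t* = 0.72×47.9/0.28 = 123.2 min.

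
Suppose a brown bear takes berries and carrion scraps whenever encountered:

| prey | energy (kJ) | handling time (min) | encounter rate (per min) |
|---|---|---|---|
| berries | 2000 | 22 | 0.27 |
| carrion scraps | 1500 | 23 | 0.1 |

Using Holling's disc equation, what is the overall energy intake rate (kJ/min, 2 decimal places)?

R = Σλ_iE_i / (1 + Σλ_ih_i)
Numerator: 0.27×2000 + 0.1×1500 = 690
Denominator: 1 + 0.27×22 + 0.1×23 = 9.24
R = 690/9.24 = 74.68 kJ/min

74.68 kJ/min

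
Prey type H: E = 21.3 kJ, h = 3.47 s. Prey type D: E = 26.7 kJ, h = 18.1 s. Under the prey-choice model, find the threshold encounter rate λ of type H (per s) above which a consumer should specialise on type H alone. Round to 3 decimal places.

0.091 per s

Drop type D once their profitability E₂/h₂ falls below the rate achievable on type H alone: E₂/h₂ = λE₁/(1 + λh₁).
Solve for λ: λE₁h₂ = E₂(1 + λh₁) → λ(E₁h₂ − E₂h₁) = E₂ → λ = E₂/(E₁h₂ − E₂h₁).
λ = 26.7/(21.3×18.1 − 26.7×3.47) = 26.7/292.9 = 0.09116 per s.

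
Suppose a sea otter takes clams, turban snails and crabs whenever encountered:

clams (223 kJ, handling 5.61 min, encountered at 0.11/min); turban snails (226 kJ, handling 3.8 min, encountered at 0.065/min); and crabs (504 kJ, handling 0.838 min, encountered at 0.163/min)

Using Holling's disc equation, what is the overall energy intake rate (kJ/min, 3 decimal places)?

60.665 kJ/min

R = (0.11×223 + 0.065×226 + 0.163×504) / (1 + 0.11×5.61 + 0.065×3.8 + 0.163×0.838) = 121.4/2.001 = 60.66 kJ/min.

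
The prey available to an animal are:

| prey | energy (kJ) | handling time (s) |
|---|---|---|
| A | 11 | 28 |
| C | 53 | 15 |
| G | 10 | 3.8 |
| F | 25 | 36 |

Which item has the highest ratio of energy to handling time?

Profitability E/h (kJ/s): A = 11/28 = 0.393, C = 53/15 = 3.53, G = 10/3.8 = 2.63, F = 25/36 = 0.694.
Ranked: C > G > F > A.

C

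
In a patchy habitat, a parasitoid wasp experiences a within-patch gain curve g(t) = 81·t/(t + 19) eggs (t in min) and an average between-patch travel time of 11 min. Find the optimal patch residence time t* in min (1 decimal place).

Optimal t* satisfies g'(t*) = g(t*)/(T + t*).
g'(t) = 81·19/(t + 19)². Setting 81·19/(t+19)² = 81t/[(t+19)(11+t)] gives 19(11+t) = t(t+19), so t² = 19×11 = 209.
t* = √209 = 14.46 min.

14.5 min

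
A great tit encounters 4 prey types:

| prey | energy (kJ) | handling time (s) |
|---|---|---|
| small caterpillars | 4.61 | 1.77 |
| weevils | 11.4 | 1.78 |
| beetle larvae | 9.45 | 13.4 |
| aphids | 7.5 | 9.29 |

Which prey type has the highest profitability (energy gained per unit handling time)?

weevils

Profitability E/h (kJ/s): small caterpillars = 4.61/1.77 = 2.6, weevils = 11.4/1.78 = 6.4, beetle larvae = 9.45/13.4 = 0.705, aphids = 7.5/9.29 = 0.807.
Ranked: weevils > small caterpillars > aphids > beetle larvae.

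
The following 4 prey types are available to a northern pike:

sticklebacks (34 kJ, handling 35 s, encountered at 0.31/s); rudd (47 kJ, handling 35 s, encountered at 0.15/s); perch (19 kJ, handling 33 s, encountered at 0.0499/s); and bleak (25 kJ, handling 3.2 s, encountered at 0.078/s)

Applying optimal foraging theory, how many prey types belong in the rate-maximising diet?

1

Profitabilities (E/h, kJ/s): bleak 7.81, rudd 1.34, sticklebacks 0.971, perch 0.576. Add prey in this order while the next type's profitability exceeds the intake rate on those already taken.
Rate on top 1: 1.56. rudd: 1.34 < 1.56 → exclude; stop.
Optimal diet: bleak — 1 of 4 types.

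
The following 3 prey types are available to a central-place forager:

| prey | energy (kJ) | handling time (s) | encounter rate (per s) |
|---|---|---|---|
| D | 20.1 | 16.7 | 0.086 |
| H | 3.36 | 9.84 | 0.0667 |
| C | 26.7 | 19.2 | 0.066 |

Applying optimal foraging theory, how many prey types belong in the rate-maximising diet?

2

E/h in descending order: C 1.39, D 1.2, H 0.341 kJ/s. The optimal diet is the largest prefix of this list for which every included type satisfies E_i/h_i > R on the types above it.
Rate on top 1: 0.7773. D: 1.2 > 0.7773 → include.
Rate on top 2: 0.9426. H: 0.341 < 0.9426 → exclude; stop.
Optimal diet: C, D — 2 of 3 types.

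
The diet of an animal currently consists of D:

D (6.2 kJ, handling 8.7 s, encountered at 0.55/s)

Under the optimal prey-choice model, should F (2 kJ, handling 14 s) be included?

No

On D alone, R = ΣλE/(1+Σλh) = 3.41/5.785 = 0.5895 kJ/s.
Profitability of F: 2/14 = 0.1429 kJ/s.
0.1429 < 0.5895, so adding F would lower the average — exclude it.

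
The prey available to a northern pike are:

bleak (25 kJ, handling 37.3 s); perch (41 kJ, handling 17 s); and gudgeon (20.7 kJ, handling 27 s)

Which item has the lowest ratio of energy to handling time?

bleak

In descending order of E/h:
perch: 41/17 = 2.41 kJ/s
gudgeon: 20.7/27 = 0.767 kJ/s
bleak: 25/37.3 = 0.67 kJ/s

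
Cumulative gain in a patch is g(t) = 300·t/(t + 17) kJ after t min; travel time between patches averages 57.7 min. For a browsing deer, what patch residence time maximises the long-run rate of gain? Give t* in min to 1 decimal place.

31.3 min

Maximise g(t)/(T+t): set derivative to zero → g'(t)(T+t) = g(t).
g'(t) = 300·17/(t + 17)². Setting 300·17/(t+17)² = 300t/[(t+17)(57.7+t)] gives 17(57.7+t) = t(t+17), so t² = 17×57.7 = 980.9.
t* = √980.9 = 31.32 min.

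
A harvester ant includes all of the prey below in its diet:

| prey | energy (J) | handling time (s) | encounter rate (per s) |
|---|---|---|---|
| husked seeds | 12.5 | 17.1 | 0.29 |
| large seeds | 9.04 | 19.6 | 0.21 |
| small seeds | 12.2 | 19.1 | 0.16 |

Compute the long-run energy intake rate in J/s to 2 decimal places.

Energy encountered per unit search time: 0.29×12.5 + 0.21×9.04 + 0.16×12.2 = 7.475 J/s.
Handling time per unit search time: 0.29×17.1 + 0.21×19.6 + 0.16×19.1 = 12.13.
Rate = 7.475/(1 + 12.13) = 0.5693 J/s.

0.57 J/s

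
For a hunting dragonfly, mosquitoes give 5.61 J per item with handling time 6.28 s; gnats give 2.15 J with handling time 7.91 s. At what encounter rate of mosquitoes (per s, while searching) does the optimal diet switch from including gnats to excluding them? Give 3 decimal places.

0.070 per s

The zero-one rule: include gnats iff E₂/h₂ > λE₁/(1+λh₁). Equality gives the switch point.
λE₁h₂ = E₂ + λE₂h₁ ⇒ λ = E₂/(E₁h₂ − E₂h₁) = 2.15/(44.38 − 13.5) = 0.06964 per s.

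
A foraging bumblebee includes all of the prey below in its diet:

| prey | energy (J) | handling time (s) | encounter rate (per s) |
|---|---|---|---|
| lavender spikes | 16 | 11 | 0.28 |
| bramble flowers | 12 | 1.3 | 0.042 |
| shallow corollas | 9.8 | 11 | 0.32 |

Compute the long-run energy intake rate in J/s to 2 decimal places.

R = (0.28×16 + 0.042×12 + 0.32×9.8) / (1 + 0.28×11 + 0.042×1.3 + 0.32×11) = 8.12/7.655 = 1.061 J/s.

1.06 J/s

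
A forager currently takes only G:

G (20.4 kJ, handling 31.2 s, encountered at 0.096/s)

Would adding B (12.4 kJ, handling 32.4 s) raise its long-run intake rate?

No

Intake rate on the current diet: R = (0.096×20.4) / (1 + 0.096×31.2) = 1.958/3.995 = 0.4902 kJ/s.
B: E/h = 12.4/32.4 = 0.3827 kJ/s.
Since 0.3827 < R, time spent handling B is better spent searching.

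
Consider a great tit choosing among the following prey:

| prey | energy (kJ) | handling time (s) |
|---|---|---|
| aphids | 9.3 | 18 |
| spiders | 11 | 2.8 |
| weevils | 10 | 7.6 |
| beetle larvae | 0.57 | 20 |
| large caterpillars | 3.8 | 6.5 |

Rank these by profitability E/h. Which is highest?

In descending order of E/h:
spiders: 11/2.8 = 3.93 kJ/s
weevils: 10/7.6 = 1.32 kJ/s
large caterpillars: 3.8/6.5 = 0.585 kJ/s
aphids: 9.3/18 = 0.517 kJ/s
beetle larvae: 0.57/20 = 0.0285 kJ/s

spiders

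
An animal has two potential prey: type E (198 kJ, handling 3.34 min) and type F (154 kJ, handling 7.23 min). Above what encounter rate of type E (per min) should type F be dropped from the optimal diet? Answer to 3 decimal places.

At the threshold, the rate on type E alone equals the profitability of type F: λ·198/(1 + λ·3.34) = 154/7.23 = 21.3.
Rearranging, λ(198 − 21.3×3.34) = 21.3, so λ = 21.3/126.9 = 0.1679 per min.

0.168 per min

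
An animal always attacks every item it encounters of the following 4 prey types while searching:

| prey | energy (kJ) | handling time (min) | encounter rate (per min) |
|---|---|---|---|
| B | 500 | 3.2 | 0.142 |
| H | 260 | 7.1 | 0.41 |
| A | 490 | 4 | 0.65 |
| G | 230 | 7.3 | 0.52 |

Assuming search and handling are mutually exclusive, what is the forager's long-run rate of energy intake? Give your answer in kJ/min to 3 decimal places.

57.214 kJ/min

Energy encountered per unit search time: 0.142×500 + 0.41×260 + 0.65×490 + 0.52×230 = 615.7 kJ/min.
Handling time per unit search time: 0.142×3.2 + 0.41×7.1 + 0.65×4 + 0.52×7.3 = 9.761.
Rate = 615.7/(1 + 9.761) = 57.21 kJ/min.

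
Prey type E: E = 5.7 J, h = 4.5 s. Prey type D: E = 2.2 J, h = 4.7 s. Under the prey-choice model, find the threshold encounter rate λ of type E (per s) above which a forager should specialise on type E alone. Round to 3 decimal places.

Drop type D once their profitability E₂/h₂ falls below the rate achievable on type E alone: E₂/h₂ = λE₁/(1 + λh₁).
Solve for λ: λE₁h₂ = E₂(1 + λh₁) → λ(E₁h₂ − E₂h₁) = E₂ → λ = E₂/(E₁h₂ − E₂h₁).
λ = 2.2/(5.7×4.7 − 2.2×4.5) = 2.2/16.89 = 0.1303 per s.

0.130 per s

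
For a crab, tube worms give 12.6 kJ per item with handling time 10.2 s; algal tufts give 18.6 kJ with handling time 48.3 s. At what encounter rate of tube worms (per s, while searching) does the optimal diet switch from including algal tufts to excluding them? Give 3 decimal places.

At the threshold, the rate on tube worms alone equals the profitability of algal tufts: λ·12.6/(1 + λ·10.2) = 18.6/48.3 = 0.3851.
Rearranging, λ(12.6 − 0.3851×10.2) = 0.3851, so λ = 0.3851/8.672 = 0.04441 per s.

0.044 per s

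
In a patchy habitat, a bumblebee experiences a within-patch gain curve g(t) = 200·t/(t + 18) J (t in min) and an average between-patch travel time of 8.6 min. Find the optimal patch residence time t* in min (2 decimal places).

By the marginal value theorem, leave when the instantaneous gain rate g'(t) equals the habitat-wide average g(t)/(T + t).
g'(t) = 200·18/(t + 18)². Setting 200·18/(t+18)² = 200t/[(t+18)(8.6+t)] gives 18(8.6+t) = t(t+18), so t² = 18×8.6 = 154.8.
t* = √154.8 = 12.44 min.

12.44 min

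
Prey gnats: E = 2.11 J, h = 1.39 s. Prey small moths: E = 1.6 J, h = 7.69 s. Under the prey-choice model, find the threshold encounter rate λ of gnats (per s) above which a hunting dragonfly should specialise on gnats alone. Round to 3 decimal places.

0.114 per s

At the threshold, the rate on gnats alone equals the profitability of small moths: λ·2.11/(1 + λ·1.39) = 1.6/7.69 = 0.2081.
Rearranging, λ(2.11 − 0.2081×1.39) = 0.2081, so λ = 0.2081/1.821 = 0.1143 per s.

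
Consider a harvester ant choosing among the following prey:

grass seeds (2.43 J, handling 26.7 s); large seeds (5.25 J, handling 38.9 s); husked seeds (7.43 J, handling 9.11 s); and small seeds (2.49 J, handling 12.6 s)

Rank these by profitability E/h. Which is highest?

husked seeds

Profitability E/h (J/s): grass seeds = 2.43/26.7 = 0.091, large seeds = 5.25/38.9 = 0.135, husked seeds = 7.43/9.11 = 0.816, small seeds = 2.49/12.6 = 0.198.
Ranked: husked seeds > small seeds > large seeds > grass seeds.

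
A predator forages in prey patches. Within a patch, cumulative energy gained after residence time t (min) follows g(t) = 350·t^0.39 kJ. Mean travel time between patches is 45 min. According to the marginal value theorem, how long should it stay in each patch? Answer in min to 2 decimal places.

Maximise g(t)/(T+t): set derivative to zero → g'(t)(T+t) = g(t).
g'(t) = 0.39·350·t^-0.61. Setting 0.39·350·t^-0.61 = 350·t^0.39/(45+t) gives 0.39(45+t) = t, so 0.61·t = 0.39×45.
t* = 0.39×45/0.61 = 28.77 min.

28.77 min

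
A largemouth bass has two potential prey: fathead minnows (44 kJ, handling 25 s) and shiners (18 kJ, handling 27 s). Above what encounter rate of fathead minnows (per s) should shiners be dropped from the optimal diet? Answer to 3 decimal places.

Drop shiners once their profitability E₂/h₂ falls below the rate achievable on fathead minnows alone: E₂/h₂ = λE₁/(1 + λh₁).
Solve for λ: λE₁h₂ = E₂(1 + λh₁) → λ(E₁h₂ − E₂h₁) = E₂ → λ = E₂/(E₁h₂ − E₂h₁).
λ = 18/(44×27 − 18×25) = 18/738 = 0.02439 per s.

0.024 per s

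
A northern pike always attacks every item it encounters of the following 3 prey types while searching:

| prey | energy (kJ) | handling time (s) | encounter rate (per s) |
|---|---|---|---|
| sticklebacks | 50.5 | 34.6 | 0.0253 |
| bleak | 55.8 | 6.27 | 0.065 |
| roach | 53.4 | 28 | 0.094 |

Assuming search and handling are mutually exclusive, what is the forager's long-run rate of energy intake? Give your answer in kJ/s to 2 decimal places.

2.02 kJ/s

Energy encountered per unit search time: 0.0253×50.5 + 0.065×55.8 + 0.094×53.4 = 9.924 kJ/s.
Handling time per unit search time: 0.0253×34.6 + 0.065×6.27 + 0.094×28 = 3.915.
Rate = 9.924/(1 + 3.915) = 2.019 kJ/s.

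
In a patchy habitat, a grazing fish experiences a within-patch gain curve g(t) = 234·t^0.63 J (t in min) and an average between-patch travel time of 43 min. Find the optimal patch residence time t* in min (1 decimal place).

By the marginal value theorem, leave when the instantaneous gain rate g'(t) equals the habitat-wide average g(t)/(T + t).
g'(t) = 0.63·234·t^-0.37. Setting 0.63·234·t^-0.37 = 234·t^0.63/(43+t) gives 0.63(43+t) = t, so 0.37·t = 0.63×43.
t* = 0.63×43/0.37 = 73.22 min.

73.2 min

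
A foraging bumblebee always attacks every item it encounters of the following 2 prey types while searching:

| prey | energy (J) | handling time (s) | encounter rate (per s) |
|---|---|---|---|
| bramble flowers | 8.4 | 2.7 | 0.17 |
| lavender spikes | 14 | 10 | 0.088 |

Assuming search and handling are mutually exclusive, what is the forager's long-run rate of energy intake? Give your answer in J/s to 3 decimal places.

1.137 J/s

R = Σλ_iE_i / (1 + Σλ_ih_i)
Numerator: 0.17×8.4 + 0.088×14 = 2.66
Denominator: 1 + 0.17×2.7 + 0.088×10 = 2.339
R = 2.66/2.339 = 1.137 J/s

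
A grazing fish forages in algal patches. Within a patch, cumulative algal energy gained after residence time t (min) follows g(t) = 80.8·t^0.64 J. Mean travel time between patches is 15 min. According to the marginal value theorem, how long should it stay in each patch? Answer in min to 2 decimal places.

Optimal t* satisfies g'(t*) = g(t*)/(T + t*).
g'(t) = 0.64·80.8·t^-0.36. Setting 0.64·80.8·t^-0.36 = 80.8·t^0.64/(15+t) gives 0.64(15+t) = t, so 0.36·t = 0.64×15.
t* = 0.64×15/0.36 = 26.67 min.

26.67 min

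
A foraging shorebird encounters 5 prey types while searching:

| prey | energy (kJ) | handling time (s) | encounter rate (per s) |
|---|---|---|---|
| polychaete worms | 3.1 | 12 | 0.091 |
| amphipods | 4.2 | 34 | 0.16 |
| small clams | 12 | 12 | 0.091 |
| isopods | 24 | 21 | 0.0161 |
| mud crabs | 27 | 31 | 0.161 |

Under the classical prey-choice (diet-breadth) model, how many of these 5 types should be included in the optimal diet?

Rank by E/h (kJ/s): isopods 1.14, small clams 1, mud crabs 0.871, polychaete worms 0.258, amphipods 0.124. Include each in turn until the next type's E/h falls below the running intake rate.
Rate on top 1: 0.2888. small clams: 1 > 0.2888 → include.
Rate on top 2: 0.6084. mud crabs: 0.871 > 0.6084 → include.
Rate on top 3: 0.785. polychaete worms: 0.258 < 0.785 → exclude; stop.
Optimal diet: isopods, small clams, mud crabs — 3 of 5 types.

3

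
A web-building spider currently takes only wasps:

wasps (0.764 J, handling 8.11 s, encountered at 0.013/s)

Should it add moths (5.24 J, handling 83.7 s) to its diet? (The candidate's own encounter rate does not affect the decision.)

On wasps alone, R = ΣλE/(1+Σλh) = 0.009932/1.105 = 0.008985 J/s.
Profitability of moths: 5.24/83.7 = 0.0626 J/s.
0.0626 > 0.008985, so adding moths raises the average — include it.

Yes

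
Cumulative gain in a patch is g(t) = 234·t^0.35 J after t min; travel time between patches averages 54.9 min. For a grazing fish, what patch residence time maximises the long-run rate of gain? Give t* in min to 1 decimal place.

29.6 min

Maximise g(t)/(T+t): set derivative to zero → g'(t)(T+t) = g(t).
g'(t) = 0.35·234·t^-0.65. Setting 0.35·234·t^-0.65 = 234·t^0.35/(54.9+t) gives 0.35(54.9+t) = t, so 0.65·t = 0.35×54.9.
t* = 0.35×54.9/0.65 = 29.56 min.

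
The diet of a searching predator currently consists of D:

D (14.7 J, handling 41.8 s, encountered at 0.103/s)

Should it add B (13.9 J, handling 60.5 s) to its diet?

No

Current rate: (0.103×14.7)/(1 + 0.103×41.8) = 0.2854 J/s.
B: E/h = 13.9/60.5 = 0.2298 J/s.
0.2298 < 0.2854, so adding B would lower the average — exclude it.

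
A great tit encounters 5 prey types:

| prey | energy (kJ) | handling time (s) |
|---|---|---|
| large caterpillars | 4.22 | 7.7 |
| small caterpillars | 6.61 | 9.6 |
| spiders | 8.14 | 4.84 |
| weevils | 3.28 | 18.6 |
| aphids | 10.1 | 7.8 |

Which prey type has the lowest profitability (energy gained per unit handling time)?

weevils

In descending order of E/h:
spiders: 8.14/4.84 = 1.68 kJ/s
aphids: 10.1/7.8 = 1.29 kJ/s
small caterpillars: 6.61/9.6 = 0.689 kJ/s
large caterpillars: 4.22/7.7 = 0.548 kJ/s
weevils: 3.28/18.6 = 0.176 kJ/s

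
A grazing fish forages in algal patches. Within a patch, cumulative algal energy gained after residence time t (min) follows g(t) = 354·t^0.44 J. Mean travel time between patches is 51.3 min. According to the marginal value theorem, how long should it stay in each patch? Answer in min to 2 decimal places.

40.31 min

Maximise g(t)/(T+t): set derivative to zero → g'(t)(T+t) = g(t).
g'(t) = 0.44·354·t^-0.56. Setting 0.44·354·t^-0.56 = 354·t^0.44/(51.3+t) gives 0.44(51.3+t) = t, so 0.56·t = 0.44×51.3.
t* = 0.44×51.3/0.56 = 40.31 min.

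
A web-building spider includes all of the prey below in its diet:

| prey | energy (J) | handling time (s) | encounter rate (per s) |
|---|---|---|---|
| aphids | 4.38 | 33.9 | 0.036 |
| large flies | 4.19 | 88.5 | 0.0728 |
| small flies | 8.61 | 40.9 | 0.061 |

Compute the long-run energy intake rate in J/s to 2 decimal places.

Energy encountered per unit search time: 0.036×4.38 + 0.0728×4.19 + 0.061×8.61 = 0.9879 J/s.
Handling time per unit search time: 0.036×33.9 + 0.0728×88.5 + 0.061×40.9 = 10.16.
Rate = 0.9879/(1 + 10.16) = 0.08854 J/s.

0.09 J/s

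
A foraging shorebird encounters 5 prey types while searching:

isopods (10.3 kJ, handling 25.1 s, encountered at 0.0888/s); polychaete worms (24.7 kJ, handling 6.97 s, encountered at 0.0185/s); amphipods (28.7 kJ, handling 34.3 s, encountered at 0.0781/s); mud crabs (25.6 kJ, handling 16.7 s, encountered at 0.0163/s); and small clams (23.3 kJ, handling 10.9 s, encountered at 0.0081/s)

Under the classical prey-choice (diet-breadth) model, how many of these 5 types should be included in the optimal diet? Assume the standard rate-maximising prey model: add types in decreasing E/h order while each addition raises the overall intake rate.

4

Rank by E/h (kJ/s): polychaete worms 3.54, small clams 2.14, mud crabs 1.53, amphipods 0.837, isopods 0.41. Include each in turn until the next type's E/h falls below the running intake rate.
Rate on top 1: 0.4048. small clams: 2.14 > 0.4048 → include.
Rate on top 2: 0.5304. mud crabs: 1.53 > 0.5304 → include.
Rate on top 3: 0.7137. amphipods: 0.837 > 0.7137 → include.
Rate on top 4: 0.7928. isopods: 0.41 < 0.7928 → exclude; stop.
Optimal diet: polychaete worms, small clams, mud crabs, amphipods — 4 of 5 types.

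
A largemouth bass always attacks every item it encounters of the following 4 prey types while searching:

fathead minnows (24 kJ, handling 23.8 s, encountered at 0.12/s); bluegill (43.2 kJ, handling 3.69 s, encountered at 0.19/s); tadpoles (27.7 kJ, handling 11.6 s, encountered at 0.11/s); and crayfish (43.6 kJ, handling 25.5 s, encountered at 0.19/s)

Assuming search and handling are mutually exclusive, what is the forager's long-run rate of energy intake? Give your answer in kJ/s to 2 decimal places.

R = (0.12×24 + 0.19×43.2 + 0.11×27.7 + 0.19×43.6) / (1 + 0.12×23.8 + 0.19×3.69 + 0.11×11.6 + 0.19×25.5) = 22.42/10.68 = 2.1 kJ/s.

2.10 kJ/s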